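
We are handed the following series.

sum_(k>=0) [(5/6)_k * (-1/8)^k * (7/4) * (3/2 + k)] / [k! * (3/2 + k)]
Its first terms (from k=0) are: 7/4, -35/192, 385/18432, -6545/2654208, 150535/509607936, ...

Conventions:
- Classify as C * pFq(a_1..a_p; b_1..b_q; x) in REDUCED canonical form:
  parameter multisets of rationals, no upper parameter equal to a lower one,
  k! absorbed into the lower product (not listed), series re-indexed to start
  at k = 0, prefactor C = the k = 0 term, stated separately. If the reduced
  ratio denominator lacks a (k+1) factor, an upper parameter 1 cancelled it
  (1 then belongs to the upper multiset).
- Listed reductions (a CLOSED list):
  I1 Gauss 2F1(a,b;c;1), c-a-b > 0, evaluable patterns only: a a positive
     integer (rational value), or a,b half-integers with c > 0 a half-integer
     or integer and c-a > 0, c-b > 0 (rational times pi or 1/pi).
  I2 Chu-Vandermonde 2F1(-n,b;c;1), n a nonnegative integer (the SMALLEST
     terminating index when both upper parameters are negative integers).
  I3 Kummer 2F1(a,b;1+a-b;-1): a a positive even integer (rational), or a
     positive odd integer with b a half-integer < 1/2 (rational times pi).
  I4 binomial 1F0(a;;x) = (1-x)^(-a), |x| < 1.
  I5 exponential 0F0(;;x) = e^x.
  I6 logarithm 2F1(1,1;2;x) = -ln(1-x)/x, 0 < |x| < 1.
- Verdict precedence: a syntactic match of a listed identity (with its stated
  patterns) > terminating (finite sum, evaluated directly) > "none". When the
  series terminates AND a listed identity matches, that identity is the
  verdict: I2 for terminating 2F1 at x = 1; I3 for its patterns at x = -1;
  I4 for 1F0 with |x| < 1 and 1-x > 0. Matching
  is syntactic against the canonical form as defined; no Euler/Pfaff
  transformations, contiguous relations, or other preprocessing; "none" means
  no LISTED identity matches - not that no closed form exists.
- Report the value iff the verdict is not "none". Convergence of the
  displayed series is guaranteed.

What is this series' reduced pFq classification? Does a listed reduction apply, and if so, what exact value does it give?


At argument -1/8: a 1F0 with upper {5/6}, lower {-}, scaled by C = 7/4. Verdict (x = -1/8): the binomial series (I4) applies (the 1F0 binomial series: exponent -5/6, x = -1/8). Hence: (7/4) * (9/8)^(-5/6).

Key observation: with t_0 = 7/4, the factor k + 3/2 cancels (top and bottom), leaving C = 7/4, x = -1/8.
Adjacent-term ratio: r(k) = (-1/8) * (k+5/6) / [(k+1)] ; factor over Q: parameters, x = (-1/8), and C = 7/4.


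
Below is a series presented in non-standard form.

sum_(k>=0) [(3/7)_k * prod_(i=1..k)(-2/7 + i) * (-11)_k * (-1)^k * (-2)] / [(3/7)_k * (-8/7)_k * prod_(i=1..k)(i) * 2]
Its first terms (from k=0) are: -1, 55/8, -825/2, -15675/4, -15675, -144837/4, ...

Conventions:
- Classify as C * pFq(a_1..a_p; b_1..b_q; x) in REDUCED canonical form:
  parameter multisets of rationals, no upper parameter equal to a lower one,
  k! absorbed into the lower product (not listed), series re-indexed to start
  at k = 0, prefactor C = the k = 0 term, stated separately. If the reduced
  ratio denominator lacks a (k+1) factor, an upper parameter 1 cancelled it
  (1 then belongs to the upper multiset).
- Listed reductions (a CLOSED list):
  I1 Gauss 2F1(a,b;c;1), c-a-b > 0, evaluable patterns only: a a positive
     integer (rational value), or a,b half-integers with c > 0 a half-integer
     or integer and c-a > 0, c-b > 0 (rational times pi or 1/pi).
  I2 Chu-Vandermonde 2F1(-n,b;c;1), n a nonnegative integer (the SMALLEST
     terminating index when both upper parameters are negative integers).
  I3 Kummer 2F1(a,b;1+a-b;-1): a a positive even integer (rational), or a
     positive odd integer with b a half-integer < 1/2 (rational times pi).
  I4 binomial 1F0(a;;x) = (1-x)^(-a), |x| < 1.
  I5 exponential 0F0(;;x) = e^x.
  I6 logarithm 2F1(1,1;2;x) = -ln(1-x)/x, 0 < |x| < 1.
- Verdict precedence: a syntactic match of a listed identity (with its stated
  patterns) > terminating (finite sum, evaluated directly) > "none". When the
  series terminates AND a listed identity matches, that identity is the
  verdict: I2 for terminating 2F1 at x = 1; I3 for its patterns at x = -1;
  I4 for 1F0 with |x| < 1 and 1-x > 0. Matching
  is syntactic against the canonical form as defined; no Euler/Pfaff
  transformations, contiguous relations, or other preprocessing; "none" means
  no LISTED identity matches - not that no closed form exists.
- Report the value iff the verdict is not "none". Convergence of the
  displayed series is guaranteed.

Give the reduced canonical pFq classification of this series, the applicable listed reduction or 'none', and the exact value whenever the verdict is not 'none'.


Reduced: x = -1, 2F1, upper = {-11, 5/7}, lower = {-8/7}, C = -1. Verdict: terminating - upper parameter -11 makes this a finite sum (last index 11), evaluated exactly. Value: -224573442341/1037136.

Key step: t_0 = -1 here, and the constant factors (C = -1) combine into one prefactor.
Step ratio: r(k) = (-1) * (k-11) (k+5/7) / [(k-8/7) (k+1)] - rational in k, leading ratio (-1); with t_0 = -1, classification follows.


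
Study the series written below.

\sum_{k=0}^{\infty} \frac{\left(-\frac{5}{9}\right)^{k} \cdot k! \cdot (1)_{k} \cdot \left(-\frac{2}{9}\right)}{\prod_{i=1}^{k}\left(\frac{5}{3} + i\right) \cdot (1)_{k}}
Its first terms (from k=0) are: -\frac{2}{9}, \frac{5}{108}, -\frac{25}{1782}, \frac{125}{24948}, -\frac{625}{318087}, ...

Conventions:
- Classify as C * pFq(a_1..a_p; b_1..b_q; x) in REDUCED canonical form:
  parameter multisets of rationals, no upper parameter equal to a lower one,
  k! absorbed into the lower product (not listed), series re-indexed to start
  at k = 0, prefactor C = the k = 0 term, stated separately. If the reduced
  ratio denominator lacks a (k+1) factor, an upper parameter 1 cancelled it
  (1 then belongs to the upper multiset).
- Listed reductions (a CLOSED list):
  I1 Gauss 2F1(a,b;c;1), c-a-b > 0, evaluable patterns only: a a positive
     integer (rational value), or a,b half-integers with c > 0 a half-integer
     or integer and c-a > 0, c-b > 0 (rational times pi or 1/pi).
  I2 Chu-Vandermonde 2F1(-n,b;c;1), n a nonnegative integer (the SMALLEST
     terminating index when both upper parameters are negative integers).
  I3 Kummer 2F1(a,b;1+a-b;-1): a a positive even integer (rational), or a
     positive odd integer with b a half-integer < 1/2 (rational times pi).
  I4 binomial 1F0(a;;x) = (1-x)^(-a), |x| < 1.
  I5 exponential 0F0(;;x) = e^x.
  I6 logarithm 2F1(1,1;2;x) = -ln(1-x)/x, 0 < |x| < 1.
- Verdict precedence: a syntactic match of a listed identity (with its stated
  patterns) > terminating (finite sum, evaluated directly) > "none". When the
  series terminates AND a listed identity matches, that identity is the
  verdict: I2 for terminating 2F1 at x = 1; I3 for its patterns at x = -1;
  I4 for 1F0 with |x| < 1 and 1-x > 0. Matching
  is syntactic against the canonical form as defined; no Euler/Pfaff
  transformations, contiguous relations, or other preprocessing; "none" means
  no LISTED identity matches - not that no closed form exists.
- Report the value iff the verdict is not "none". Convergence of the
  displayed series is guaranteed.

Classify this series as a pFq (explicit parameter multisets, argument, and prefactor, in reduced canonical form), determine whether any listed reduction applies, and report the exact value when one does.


This is -\frac{2}{9} * 2F1(1, 1; \frac{8}{3}; -\frac{5}{9}) in reduced canonical form. Verdict: no listed reduction: x = -\frac{5}{9} and upper {1, 1} fail every I1-I6 pattern.

First insight: with t_0 = -\frac{2}{9}, the lower running product (prefactor -2/9) is a rising factorial.
Step ratio: r(k) = -\frac{5}{9} * (k+1) (k+1) / [(k+\frac{8}{3}) (k+1)] ; factor over Q: parameters, x = -\frac{5}{9}, and C = -\frac{2}{9}.


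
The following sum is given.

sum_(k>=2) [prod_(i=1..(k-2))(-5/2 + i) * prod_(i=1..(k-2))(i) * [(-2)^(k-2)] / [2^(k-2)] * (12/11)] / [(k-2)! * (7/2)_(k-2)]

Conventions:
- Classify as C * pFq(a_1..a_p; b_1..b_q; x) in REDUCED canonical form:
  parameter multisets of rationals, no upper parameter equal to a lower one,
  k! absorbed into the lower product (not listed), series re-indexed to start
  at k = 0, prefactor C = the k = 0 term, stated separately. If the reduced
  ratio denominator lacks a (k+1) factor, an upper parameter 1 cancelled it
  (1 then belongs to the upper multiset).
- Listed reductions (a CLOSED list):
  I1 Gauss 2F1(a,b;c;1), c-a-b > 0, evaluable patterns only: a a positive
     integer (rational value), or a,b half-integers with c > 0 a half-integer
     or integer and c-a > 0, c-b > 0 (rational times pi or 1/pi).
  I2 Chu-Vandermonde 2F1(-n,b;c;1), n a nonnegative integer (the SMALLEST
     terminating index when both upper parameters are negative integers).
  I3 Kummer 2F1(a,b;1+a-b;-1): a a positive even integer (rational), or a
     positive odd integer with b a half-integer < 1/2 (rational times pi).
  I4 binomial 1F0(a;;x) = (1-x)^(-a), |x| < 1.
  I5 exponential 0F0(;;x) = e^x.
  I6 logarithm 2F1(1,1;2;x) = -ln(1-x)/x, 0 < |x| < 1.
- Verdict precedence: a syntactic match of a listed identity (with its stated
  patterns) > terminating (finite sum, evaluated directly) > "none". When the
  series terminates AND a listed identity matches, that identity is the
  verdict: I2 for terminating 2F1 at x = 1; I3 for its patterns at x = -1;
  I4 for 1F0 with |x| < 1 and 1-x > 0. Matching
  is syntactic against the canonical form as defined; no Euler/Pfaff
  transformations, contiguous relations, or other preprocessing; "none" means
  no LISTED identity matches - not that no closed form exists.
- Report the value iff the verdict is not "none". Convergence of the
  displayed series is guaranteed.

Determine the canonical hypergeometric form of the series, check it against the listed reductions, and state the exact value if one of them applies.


With C = 12/11: the canonical form is 2F1(-3/2, 1; 7/2; -1). Verdict at x = -1: Kummer (I3) matches (x = -1; c = 7/2 equals 1+a-b for upper {-3/2, 1}: listed pattern). Its exact value is (45/88) * pi.

First insight: with t_0 = 12/11, the two k-th powers (C = 12/11, x = -1) combine into one argument.
Ratio: r(k) = (-1) * (k-3/2) (k+1) / [(k+7/2) (k+1)] - rational in k. x = (-1); t_0 = 12/11; negate the roots.


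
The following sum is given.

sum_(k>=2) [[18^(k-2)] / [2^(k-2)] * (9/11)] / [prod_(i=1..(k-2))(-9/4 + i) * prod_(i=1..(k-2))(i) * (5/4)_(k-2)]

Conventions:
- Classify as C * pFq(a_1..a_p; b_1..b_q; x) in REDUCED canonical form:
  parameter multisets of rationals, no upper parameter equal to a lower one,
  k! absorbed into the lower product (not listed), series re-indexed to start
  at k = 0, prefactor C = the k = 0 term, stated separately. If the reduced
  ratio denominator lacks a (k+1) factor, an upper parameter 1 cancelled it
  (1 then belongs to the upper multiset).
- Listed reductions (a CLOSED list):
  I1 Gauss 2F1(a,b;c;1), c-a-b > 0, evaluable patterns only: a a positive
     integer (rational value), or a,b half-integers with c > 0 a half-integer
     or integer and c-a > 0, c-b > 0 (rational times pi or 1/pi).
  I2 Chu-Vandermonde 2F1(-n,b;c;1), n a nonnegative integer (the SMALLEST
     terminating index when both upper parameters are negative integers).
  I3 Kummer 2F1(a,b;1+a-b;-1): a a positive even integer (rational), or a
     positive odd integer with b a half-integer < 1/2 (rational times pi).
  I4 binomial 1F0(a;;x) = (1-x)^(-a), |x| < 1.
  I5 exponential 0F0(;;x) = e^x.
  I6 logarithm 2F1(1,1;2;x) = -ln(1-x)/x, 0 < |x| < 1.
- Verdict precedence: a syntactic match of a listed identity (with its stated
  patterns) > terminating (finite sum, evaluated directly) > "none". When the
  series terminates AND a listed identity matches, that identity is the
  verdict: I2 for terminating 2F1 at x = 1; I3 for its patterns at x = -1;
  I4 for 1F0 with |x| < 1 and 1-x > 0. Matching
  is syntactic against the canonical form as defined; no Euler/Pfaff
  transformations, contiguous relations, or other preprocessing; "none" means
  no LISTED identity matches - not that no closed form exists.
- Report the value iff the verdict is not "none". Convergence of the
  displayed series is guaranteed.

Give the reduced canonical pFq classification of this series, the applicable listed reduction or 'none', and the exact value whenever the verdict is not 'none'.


Structural cue: x = 9 and the lower running product (prefactor 9/11) is a rising factorial.
Step ratio: r(k) = 9 * 1 / [(k-5/4) (k+5/4) (k+1)] ; factor over Q: parameters, x = 9, and C = 9/11.

Canonical form: C = 9/11 times 0F2 with upper {-}, lower {-5/4, 5/4}, x = 9. Verdict: none - at argument 9 the multisets {-} ; {-5/4, 5/4} match no listed identity.


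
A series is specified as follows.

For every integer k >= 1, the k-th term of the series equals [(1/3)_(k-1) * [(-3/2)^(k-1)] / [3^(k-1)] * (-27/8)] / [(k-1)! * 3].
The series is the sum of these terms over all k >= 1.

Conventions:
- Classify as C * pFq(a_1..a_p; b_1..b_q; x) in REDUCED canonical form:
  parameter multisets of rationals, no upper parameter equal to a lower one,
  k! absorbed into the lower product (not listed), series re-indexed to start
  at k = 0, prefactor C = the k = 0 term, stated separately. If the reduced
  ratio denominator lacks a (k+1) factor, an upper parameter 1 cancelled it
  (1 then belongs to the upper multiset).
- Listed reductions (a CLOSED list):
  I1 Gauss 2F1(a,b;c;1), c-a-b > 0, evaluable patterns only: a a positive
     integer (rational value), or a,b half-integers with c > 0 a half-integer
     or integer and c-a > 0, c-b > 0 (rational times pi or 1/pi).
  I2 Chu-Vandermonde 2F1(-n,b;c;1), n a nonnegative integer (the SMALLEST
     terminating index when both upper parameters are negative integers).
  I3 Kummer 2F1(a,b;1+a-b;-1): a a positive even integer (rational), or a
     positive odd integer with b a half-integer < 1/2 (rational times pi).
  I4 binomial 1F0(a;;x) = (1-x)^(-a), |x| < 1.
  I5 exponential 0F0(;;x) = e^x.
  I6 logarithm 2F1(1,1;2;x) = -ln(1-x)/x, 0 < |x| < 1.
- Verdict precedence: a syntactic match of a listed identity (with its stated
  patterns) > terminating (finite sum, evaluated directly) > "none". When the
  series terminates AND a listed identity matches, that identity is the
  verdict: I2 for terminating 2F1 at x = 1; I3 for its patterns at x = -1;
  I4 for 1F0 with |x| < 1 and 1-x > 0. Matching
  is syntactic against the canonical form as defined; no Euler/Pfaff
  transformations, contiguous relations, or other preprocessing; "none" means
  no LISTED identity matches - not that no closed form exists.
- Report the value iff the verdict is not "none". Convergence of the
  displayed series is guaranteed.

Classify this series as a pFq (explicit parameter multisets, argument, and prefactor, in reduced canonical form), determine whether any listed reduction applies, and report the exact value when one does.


Classification (C = -9/8): 1F0 with upper {1/3}, lower {-}, argument x = -1/2. Verdict: the binomial series (I4) matches (the 1F0 binomial series: exponent -1/3, x = -1/2). Sum: (-9/8) * (3/2)^(-1/3).

Key observation: t_0 being -9/8, the two k-th powers (C = -9/8, x = -1/2) combine into one argument.
Consecutive-term ratio: r(k) = (-1/2) * (k+1/3) / [(k+1)] - poly over poly, x = (-1/2) from leading terms; C = -9/8 at k = 0.


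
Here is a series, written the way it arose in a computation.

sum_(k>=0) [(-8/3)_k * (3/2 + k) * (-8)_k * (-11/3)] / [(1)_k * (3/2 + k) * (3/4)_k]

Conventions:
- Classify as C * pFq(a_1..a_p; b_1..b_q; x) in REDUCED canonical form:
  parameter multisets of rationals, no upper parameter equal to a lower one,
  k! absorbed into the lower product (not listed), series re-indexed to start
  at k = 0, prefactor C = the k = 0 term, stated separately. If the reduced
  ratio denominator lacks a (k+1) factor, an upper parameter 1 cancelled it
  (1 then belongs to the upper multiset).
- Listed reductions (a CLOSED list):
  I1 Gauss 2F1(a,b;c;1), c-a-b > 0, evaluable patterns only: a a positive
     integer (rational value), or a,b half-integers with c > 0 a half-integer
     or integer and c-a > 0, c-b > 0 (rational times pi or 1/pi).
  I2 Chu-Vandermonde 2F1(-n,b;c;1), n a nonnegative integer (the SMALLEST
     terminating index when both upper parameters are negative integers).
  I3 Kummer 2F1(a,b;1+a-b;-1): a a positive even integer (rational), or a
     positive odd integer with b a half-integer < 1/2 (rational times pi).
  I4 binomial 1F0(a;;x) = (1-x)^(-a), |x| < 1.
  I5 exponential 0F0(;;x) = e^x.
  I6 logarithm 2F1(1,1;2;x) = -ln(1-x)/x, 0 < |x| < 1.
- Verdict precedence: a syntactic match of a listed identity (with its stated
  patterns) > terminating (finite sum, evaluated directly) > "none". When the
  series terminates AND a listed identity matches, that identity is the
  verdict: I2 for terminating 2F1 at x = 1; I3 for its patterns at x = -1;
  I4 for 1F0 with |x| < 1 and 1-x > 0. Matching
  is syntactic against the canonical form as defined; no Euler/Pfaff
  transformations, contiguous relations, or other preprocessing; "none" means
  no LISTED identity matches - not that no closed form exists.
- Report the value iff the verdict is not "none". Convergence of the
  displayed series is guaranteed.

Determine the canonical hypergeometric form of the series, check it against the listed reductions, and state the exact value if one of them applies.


Classification (C = -11/3): 2F1 with upper {-8, -8/3}, lower {3/4}, argument x = 1. Verdict: the Chu-Vandermonde identity I2 applies (terminating 2F1 at x = 1 with n = 8, b = -8/3, c = 3/4). Exact value: -39454414302875/64794881043.

First insight: from the first term -11/3: (1)_k (C = -11/3, x = 1) is k! itself.
Consecutive-term ratio: r(k) = 1 * (k-8) (k-8/3) / [(k+3/4) (k+1)] - rational; roots negated = parameters, x = 1, C = -11/3.


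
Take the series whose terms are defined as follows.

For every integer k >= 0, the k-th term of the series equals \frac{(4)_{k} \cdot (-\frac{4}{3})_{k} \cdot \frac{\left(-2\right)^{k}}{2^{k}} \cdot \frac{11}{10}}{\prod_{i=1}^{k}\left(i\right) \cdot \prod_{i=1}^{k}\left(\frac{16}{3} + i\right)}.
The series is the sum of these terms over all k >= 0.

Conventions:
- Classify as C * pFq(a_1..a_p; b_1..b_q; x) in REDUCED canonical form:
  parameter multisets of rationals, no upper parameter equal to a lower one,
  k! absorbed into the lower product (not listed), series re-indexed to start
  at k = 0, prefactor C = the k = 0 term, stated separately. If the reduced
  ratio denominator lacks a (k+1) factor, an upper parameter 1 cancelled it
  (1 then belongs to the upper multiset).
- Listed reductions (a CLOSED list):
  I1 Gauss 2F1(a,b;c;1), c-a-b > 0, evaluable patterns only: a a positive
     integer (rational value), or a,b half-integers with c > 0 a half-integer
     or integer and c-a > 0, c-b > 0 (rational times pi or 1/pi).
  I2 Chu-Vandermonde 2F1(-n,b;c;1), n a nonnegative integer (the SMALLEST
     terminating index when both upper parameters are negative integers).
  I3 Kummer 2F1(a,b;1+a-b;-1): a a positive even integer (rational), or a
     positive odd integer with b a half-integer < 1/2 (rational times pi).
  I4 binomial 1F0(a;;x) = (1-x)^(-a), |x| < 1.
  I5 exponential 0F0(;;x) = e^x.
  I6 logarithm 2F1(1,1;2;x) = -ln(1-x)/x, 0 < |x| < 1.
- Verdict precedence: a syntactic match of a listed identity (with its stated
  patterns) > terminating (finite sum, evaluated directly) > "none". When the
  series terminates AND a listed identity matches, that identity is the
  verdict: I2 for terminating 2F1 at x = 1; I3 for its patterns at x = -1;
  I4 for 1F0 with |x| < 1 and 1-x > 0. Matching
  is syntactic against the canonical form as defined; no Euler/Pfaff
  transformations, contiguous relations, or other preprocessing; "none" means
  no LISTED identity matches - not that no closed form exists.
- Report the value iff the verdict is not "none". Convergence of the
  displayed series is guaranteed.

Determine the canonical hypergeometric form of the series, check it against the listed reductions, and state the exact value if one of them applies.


Classification (C = \frac{11}{10}): 2F1 with upper {-\frac{4}{3}, 4}, lower {\frac{19}{3}}, argument x = -1. Verdict: Kummer's theorem (I3) applies (x = -1; c = \frac{19}{3} equals 1+a-b for upper {-\frac{4}{3}, 4}: listed pattern). Hence: \frac{286}{135}.

The tell: from the first term \frac{11}{10}: the two k-th powers (C = 11/10) combine into one argument.
Ratio: r(k) = -1 * (k-\frac{4}{3}) (k+4) / [(k+\frac{19}{3}) (k+1)] - rational; roots negated = parameters, x = -1, C = \frac{11}{10}.


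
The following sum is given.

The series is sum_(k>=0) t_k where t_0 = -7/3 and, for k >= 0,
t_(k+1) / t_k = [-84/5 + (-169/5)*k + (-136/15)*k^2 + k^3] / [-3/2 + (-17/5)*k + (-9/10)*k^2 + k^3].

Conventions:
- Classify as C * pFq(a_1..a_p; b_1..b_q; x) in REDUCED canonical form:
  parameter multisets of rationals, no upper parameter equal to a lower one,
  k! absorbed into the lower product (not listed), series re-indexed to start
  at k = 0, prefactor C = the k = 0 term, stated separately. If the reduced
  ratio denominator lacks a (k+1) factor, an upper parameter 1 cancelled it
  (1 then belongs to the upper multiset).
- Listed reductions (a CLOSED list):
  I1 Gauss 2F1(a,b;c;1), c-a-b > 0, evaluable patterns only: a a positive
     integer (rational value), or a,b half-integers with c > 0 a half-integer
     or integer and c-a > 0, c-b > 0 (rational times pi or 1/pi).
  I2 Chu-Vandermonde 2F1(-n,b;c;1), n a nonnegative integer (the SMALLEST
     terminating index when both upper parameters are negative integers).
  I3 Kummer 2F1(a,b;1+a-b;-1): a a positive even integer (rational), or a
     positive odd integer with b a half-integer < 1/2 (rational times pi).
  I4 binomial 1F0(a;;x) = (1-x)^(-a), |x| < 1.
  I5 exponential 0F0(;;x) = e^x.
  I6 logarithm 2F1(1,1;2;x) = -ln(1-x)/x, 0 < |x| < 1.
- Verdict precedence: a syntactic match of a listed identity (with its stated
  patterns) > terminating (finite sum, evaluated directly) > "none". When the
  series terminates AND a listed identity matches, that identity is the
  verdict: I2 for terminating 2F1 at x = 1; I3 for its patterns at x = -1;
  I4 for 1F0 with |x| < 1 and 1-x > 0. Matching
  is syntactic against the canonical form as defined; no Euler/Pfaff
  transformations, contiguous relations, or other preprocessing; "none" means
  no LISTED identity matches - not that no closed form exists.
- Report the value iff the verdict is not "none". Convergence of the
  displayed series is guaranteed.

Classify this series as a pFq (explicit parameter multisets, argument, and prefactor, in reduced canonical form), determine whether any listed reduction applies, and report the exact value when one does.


The series (x = 1) is 2F1: upper {-12, 7/3}, lower {-5/2}, prefactor -7/3. Verdict: the Chu-Vandermonde identity I2 fires (terminating 2F1 at x = 1 with n = 12, b = 7/3, c = -5/2). Value: -101751517/387420489.

The tell: x = 1 and the expanded ratio factors over Q; C = -7/3, x = 1, roots give parameters.
Step ratio: r(k) = 1 * (k-12) (k+7/3) / [(k-5/2) (k+1)] - rational in k. x = 1; t_0 = -7/3; negate the roots.


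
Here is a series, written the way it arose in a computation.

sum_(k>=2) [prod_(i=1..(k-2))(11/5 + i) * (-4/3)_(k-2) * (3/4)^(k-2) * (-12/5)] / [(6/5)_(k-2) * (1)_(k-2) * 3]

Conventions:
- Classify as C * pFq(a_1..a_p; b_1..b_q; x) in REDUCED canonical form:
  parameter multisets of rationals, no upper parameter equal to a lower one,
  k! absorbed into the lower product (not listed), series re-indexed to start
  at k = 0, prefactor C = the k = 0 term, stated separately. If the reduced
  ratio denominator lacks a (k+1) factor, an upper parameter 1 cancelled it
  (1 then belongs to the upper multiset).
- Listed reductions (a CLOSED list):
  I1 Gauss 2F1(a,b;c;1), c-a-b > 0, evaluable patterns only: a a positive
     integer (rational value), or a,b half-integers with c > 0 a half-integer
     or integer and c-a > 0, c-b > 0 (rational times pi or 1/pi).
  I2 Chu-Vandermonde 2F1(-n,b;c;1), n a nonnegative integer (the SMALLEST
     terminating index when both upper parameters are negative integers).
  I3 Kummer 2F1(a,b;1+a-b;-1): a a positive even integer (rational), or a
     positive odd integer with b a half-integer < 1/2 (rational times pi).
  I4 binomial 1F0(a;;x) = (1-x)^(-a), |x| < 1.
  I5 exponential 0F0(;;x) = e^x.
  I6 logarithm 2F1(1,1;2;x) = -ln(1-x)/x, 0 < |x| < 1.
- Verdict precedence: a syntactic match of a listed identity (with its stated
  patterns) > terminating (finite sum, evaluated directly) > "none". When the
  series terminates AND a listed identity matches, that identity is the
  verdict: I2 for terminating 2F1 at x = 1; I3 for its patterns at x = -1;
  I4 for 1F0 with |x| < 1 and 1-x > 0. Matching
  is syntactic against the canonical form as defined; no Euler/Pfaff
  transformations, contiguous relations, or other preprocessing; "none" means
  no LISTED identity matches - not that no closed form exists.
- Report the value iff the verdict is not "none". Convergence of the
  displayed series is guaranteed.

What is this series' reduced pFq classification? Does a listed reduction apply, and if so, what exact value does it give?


Key step: with t_0 = -4/5, the running product (prefactor -4/5) telescopes to a rising factorial.
Adjacent-term ratio: r(k) = (3/4) * (k-4/3) (k+16/5) / [(k+6/5) (k+1)] - rational in k, leading ratio (3/4); with t_0 = -4/5, classification follows.

x = 3/4 here; the reduced form reads 2F1, upper {-4/3, 16/5}, lower {6/5}, C = -4/5. Verdict: none here - no I1-I6 shape fits x = 3/4 with lower {6/5}.


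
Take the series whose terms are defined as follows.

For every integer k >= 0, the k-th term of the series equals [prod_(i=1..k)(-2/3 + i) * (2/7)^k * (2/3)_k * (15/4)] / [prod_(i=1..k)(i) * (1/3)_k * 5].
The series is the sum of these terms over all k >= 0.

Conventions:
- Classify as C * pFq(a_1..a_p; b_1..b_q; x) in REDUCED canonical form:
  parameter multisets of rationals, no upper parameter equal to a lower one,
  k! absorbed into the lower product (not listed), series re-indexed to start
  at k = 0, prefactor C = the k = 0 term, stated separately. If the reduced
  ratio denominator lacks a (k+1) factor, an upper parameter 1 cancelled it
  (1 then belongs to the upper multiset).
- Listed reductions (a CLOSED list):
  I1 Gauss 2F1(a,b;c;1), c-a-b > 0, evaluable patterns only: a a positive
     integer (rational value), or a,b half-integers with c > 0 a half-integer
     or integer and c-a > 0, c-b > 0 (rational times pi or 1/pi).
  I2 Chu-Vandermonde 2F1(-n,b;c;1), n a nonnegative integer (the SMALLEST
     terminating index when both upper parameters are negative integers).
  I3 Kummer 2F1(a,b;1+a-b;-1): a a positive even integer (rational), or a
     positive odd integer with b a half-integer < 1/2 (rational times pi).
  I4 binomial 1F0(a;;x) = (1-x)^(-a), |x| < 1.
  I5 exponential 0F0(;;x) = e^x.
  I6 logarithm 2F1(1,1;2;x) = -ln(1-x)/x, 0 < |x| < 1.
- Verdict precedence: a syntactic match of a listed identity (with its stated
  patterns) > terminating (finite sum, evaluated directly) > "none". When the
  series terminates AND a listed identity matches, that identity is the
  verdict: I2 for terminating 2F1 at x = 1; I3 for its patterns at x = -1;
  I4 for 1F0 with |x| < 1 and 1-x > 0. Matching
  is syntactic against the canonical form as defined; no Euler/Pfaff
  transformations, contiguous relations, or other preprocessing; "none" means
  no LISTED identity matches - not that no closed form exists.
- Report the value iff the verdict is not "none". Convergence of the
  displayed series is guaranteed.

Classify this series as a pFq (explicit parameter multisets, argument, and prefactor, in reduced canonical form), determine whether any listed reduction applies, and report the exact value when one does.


The tell: from the first term 3/4: the constant factors (C = 3/4, x = 2/7) combine into one prefactor.
Ratio: r(k) = (2/7) * (k+2/3) / [(k+1)] - rational in k. x = (2/7); t_0 = 3/4; negate the roots.

Canonical form: C = 3/4 times 1F0 with upper {2/3}, lower {-}, x = 2/7. Verdict (x = 2/7): the I4 binomial reduction applies (the 1F0 binomial series: exponent -2/3, x = 2/7). Hence: (3/4) * (5/7)^(-2/3).


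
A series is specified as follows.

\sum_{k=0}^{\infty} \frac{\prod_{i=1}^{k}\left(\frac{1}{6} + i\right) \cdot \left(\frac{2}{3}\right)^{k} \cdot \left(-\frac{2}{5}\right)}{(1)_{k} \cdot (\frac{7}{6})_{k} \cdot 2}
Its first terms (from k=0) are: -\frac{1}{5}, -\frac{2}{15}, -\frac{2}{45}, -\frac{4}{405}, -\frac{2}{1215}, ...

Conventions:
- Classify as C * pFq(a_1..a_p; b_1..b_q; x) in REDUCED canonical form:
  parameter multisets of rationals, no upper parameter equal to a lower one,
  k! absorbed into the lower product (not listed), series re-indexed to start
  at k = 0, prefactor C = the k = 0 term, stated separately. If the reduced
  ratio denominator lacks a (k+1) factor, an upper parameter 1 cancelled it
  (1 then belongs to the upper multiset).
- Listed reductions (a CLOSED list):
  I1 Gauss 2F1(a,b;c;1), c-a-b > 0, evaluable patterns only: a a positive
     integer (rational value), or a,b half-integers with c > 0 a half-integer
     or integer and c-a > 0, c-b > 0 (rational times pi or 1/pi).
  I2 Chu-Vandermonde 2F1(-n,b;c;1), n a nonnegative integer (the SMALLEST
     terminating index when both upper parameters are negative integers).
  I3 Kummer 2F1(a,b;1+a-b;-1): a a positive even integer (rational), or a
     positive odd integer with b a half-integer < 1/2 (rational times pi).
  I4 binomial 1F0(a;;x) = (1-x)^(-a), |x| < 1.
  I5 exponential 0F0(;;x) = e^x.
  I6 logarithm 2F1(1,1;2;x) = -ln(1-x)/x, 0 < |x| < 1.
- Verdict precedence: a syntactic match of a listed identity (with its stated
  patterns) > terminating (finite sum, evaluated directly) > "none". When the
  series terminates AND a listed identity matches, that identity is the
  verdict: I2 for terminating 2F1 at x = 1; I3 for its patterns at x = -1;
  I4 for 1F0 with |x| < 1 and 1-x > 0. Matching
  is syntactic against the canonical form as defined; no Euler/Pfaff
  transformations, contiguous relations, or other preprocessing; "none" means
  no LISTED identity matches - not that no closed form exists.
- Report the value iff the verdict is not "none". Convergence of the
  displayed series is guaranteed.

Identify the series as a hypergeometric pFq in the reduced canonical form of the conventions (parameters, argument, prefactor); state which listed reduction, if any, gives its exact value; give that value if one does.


x = \frac{2}{3} here; the reduced form reads 0F0, upper {-}, lower {-}, C = -\frac{1}{5}. Verdict: exponential (I5) fires (the 0F0 exponential series at x = \frac{2}{3}). Sum: \left(-\frac{1}{5}\right) \cdot e^{\frac{2}{3}}.

Key step: t_0 being -\frac{1}{5}, the constant factors (C = -1/5, x = 2/3) combine into one prefactor.
Term ratio: r(k) = \frac{2}{3} * 1 / [(k+1)] - rational; roots negated = parameters, x = \frac{2}{3}, C = -\frac{1}{5}.


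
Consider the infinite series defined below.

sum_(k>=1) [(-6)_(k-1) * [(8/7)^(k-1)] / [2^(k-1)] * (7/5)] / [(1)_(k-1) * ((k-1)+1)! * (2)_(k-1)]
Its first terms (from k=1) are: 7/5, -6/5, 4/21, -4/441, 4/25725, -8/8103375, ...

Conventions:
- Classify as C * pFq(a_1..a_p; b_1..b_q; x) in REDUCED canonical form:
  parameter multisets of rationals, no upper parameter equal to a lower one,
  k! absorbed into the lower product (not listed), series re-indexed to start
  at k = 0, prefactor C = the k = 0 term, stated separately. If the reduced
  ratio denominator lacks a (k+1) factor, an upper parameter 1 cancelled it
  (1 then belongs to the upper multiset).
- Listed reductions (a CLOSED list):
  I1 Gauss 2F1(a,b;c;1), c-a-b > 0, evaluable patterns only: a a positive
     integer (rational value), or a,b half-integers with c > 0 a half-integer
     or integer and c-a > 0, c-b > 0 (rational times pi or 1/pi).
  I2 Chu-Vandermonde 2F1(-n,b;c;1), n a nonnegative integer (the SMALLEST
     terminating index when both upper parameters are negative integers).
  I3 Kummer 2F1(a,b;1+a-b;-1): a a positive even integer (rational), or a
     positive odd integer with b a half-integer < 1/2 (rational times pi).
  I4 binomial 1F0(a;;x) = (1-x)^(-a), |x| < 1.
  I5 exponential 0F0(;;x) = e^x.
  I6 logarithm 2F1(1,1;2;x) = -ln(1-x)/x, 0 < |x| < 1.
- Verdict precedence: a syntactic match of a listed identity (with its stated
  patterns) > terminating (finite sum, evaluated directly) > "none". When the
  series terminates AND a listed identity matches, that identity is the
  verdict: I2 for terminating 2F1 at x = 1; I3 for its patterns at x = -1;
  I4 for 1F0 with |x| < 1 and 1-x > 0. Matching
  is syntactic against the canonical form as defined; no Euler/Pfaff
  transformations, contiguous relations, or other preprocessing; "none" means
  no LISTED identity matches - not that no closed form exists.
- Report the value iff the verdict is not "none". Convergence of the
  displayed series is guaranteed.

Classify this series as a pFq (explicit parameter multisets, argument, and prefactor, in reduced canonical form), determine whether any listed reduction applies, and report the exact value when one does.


At argument 4/7: a 1F2 with upper {-6}, lower {2, 2}, scaled by C = 7/5. Verdict: terminating - no listed pattern fits, but -6 in the upper list cuts the series at k = 6; direct evaluation. Its exact value is 3181592899/8338372875.

First insight: from the first term 7/5: the two k-th powers (C = 7/5, x = 4/7) combine into one argument.
Step ratio: r(k) = (4/7) * (k-6) / [(k+2) (k+2) (k+1)] - rational in k, leading ratio (4/7); with t_0 = 7/5, classification follows.


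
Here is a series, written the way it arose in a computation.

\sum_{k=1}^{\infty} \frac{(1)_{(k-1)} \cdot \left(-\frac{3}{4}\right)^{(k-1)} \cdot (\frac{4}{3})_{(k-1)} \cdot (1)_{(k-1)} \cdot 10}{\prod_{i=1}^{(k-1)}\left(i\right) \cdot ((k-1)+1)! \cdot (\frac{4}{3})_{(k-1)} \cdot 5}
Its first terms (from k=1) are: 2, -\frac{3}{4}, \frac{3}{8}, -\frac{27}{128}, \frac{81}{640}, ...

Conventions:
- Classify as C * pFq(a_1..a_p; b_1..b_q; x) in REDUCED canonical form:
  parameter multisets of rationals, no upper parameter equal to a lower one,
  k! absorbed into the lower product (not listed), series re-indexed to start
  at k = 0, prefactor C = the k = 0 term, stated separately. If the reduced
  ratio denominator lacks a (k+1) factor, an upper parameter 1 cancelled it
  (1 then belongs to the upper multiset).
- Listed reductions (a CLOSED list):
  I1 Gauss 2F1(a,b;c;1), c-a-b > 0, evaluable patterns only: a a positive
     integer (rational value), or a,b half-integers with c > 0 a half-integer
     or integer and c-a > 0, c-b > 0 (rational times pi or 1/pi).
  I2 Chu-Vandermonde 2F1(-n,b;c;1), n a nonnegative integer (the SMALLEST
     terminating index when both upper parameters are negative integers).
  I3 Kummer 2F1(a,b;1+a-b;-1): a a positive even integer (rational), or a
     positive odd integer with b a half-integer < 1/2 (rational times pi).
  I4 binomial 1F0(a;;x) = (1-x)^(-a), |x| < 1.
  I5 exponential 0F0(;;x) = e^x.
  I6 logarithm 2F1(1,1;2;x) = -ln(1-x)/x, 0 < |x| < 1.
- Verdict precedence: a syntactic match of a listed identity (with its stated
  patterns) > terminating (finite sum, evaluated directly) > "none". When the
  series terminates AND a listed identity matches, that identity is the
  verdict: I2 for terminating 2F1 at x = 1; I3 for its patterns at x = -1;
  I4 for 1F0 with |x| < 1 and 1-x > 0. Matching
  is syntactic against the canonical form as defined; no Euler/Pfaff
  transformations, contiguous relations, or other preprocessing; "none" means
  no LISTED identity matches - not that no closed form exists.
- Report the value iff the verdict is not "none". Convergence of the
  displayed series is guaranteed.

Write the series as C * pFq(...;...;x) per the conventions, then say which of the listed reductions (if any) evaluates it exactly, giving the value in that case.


Canonical form: C = 2 times 2F1 with upper {1, 1}, lower {2}, x = -\frac{3}{4}. Verdict: the I6 logarithm reduction matches (the logarithm: parameters (1,1;2), x = -\frac{3}{4}). Hence: \frac{8}{3} \cdot \ln\left(\frac{7}{4}\right).

Key step: t_0 = 2 here, and the denominator's factorial ratio (C = 2) is a lower Pochhammer.
Step ratio: r(k) = -\frac{3}{4} * (k+1) (k+1) / [(k+2) (k+1)] - rational in k, leading ratio -\frac{3}{4}; with t_0 = 2, classification follows.


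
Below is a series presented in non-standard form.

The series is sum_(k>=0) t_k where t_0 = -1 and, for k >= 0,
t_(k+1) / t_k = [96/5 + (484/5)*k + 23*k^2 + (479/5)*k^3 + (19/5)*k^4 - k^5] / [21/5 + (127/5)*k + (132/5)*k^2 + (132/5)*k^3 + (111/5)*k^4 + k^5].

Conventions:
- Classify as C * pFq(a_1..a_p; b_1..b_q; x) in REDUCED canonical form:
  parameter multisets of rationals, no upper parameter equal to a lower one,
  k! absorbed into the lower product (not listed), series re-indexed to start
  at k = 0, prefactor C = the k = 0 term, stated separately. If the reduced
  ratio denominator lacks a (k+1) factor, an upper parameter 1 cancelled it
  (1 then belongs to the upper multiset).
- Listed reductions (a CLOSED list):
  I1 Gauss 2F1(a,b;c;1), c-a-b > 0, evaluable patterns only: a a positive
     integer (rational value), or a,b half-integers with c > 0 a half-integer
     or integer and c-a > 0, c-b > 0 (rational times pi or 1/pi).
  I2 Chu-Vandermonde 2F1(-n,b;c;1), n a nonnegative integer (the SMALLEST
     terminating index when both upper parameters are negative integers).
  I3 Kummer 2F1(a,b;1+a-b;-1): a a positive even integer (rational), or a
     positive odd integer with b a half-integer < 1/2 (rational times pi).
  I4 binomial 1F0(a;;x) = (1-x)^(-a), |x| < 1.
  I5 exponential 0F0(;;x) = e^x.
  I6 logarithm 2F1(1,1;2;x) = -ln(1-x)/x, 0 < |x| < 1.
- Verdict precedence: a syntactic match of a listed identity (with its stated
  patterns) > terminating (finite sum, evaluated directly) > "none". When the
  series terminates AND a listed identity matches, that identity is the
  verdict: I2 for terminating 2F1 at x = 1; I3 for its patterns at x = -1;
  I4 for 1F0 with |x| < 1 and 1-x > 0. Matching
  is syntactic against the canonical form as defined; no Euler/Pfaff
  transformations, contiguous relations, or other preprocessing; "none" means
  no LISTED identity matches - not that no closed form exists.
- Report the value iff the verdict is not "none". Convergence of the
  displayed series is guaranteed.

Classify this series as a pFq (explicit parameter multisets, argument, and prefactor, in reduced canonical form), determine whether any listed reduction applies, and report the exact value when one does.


Reduced: x = -1, 2F1, upper = {-12, 8}, lower = {21}, C = -1. Verdict at x = -1: Kummer (I3) matches (x = -1; c = 21 equals 1+a-b for upper {-12, 8}: listed pattern). Hence: -969/14.

First insight: t_0 being -1, the parameter 1/5 appears in both the upper and lower lists and cancels (alongside the other common factor).
Term ratio: r(k) = (-1) * (k-12) (k+8) / [(k+21) (k+1)] - rational; roots negated = parameters, x = (-1), C = -1.


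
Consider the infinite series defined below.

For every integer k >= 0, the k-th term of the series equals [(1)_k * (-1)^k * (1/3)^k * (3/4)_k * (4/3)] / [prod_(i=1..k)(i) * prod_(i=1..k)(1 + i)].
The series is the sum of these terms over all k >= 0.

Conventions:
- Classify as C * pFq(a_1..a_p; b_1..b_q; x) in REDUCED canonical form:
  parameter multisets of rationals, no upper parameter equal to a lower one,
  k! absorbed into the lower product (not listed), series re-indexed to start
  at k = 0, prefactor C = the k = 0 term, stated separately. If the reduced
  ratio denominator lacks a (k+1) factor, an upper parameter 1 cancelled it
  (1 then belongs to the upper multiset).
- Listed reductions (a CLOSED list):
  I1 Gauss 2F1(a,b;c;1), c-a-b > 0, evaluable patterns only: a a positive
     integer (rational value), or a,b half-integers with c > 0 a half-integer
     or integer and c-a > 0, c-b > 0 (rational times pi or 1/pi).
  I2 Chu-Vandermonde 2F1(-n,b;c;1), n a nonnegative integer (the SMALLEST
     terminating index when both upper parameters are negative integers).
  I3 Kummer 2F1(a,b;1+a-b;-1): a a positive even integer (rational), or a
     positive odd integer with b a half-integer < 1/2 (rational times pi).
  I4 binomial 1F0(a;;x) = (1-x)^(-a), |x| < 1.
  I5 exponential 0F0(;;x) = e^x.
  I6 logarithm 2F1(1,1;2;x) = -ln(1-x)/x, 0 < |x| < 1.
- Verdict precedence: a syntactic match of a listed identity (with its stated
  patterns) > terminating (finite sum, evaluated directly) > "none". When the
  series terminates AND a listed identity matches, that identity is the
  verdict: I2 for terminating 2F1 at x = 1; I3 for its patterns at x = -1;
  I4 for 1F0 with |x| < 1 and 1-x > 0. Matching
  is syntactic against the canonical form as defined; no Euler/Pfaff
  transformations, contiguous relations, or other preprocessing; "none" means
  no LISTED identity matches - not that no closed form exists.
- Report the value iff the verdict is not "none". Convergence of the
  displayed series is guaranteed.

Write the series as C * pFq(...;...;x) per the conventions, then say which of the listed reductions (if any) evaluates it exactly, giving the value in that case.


Canonical form: C = 4/3 times 2F1 with upper {3/4, 1}, lower {2}, x = -1/3. Verdict: none (x = -1/3): each listed identity misses the multisets {3/4, 1} ; {2}.

Key step: t_0 = 4/3 here, and the lower running product (C = 4/3) is a rising factorial.
Consecutive-term ratio: r(k) = (-1/3) * (k+3/4) (k+1) / [(k+2) (k+1)] - rational in k. x = (-1/3); t_0 = 4/3; negate the roots.
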